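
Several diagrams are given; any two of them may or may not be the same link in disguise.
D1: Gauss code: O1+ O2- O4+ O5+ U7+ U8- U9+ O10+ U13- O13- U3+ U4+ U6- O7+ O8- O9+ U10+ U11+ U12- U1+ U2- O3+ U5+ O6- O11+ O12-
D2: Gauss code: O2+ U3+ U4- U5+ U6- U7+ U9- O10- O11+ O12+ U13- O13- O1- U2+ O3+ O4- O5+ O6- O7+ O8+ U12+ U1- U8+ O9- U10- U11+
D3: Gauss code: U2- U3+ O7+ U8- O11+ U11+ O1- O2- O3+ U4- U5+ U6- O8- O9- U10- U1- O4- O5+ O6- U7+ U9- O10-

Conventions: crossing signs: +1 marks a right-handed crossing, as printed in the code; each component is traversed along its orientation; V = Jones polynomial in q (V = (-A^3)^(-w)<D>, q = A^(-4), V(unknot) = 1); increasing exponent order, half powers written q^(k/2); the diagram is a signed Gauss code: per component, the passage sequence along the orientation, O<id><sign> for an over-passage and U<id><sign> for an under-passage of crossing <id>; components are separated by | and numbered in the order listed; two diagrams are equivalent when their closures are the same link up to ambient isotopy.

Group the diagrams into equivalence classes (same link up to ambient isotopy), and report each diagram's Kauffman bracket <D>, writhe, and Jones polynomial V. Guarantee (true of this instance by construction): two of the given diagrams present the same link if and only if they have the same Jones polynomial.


classes: {D1} | {D2} | {D3}
V(D1) = q + q^3 - q^4  [13 crossings, <D> = A^-7 - A^-3 - A^5, w = +3]
D2 (bracket -A^3; 13 crossings at w = +1): V = 1
V(D3) = -q^-6 + q^-5 - q^-4 + 2q^-3 - q^-2 + q^-1  [11 crossings, <D> = -A^-5 + A^-1 - 2A^3 + A^7 - A^11 + A^15, w = -3]
note: 3 values of V(q) split the 3 diagrams


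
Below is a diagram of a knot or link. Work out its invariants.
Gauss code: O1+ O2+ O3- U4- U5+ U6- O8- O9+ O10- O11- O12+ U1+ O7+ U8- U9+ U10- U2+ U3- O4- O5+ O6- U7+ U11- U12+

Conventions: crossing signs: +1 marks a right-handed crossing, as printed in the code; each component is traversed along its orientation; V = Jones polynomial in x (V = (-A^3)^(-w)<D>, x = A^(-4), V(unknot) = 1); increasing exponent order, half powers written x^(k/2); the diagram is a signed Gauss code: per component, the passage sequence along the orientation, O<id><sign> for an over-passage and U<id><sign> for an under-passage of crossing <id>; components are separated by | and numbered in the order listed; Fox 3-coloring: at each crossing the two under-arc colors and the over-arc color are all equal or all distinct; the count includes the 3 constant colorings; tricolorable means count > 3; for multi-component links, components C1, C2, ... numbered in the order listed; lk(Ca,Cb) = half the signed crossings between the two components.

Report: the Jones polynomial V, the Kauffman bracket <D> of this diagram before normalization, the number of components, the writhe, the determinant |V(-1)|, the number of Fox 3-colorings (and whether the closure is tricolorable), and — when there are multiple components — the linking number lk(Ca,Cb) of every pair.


V = x^-2 - x^-1 + 1 - x + x^2
<D> = A^-8 - A^-4 + 1 - A^4 + A^8 (w = 0)
1 component over 12 crossings, w = 0
3 Fox colorings among 3^12, |V(-1)| = 5: not tricolorable
why: |V(-1)| = 5: so not tricolorable, since 3 does not divide 5


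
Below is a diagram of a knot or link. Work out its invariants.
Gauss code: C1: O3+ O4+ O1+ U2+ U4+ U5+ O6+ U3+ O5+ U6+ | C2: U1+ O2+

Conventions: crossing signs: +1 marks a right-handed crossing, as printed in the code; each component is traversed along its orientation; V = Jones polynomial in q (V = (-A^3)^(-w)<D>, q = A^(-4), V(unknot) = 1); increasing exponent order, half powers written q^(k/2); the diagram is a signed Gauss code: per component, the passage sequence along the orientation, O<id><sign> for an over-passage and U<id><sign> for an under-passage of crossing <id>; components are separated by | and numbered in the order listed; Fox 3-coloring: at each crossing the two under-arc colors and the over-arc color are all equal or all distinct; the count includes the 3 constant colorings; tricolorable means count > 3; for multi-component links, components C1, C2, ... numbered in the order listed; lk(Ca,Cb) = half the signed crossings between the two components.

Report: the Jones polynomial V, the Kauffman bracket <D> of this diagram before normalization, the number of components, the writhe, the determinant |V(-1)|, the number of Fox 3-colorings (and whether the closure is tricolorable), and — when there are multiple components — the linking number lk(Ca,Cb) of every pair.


V(q) = -q^(3/2) - 2q^(7/2) + q^(9/2) - q^(11/2) + q^(13/2)
bracket: A^-8 - A^-4 + 1 - 2A^4 - A^12, w = +6
2 components, writhe +6, over 6 crossings
lk(C1,C2) = +1
det 6, colorings 9 of 3^6 — tricolorable
observation: |V(-1)| = 6: so tricolorable, since 3 divides 6


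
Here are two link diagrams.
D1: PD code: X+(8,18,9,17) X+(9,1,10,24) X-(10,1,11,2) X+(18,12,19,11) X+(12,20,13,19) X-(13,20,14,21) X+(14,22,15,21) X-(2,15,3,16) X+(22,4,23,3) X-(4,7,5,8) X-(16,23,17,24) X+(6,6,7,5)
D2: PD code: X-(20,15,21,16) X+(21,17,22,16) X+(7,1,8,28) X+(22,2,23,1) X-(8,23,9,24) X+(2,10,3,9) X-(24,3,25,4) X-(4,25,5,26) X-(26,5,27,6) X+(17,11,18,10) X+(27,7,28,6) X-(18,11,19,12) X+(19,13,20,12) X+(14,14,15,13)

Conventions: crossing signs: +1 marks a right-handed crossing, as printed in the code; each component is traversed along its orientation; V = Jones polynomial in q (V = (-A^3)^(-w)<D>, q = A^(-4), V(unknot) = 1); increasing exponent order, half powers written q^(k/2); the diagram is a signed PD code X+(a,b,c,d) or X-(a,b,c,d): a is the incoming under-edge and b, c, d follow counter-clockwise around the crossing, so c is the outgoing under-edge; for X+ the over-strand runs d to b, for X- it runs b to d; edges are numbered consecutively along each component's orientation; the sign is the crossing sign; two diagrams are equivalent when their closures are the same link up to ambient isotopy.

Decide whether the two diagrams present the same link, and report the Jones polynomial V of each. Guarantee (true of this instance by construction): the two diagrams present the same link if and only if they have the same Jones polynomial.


equivalent: no
V(D1) = q^-1 - 1 + 2q - 2q^2 + 2q^3 - 2q^4 + q^5  (w +2, c 12, <D> = A^-14 - 2A^-10 + 2A^-6 - 2A^-2 + 2A^2 - A^6 + A^10)
V(D2) = q^-2 - q^-1 + 1 - q + q^2  (w +2, c 14, <D> = A^-2 - A^2 + A^6 - A^10 + A^14)
why: V(q) takes 2 values over 2 diagrams, fixing the grouping


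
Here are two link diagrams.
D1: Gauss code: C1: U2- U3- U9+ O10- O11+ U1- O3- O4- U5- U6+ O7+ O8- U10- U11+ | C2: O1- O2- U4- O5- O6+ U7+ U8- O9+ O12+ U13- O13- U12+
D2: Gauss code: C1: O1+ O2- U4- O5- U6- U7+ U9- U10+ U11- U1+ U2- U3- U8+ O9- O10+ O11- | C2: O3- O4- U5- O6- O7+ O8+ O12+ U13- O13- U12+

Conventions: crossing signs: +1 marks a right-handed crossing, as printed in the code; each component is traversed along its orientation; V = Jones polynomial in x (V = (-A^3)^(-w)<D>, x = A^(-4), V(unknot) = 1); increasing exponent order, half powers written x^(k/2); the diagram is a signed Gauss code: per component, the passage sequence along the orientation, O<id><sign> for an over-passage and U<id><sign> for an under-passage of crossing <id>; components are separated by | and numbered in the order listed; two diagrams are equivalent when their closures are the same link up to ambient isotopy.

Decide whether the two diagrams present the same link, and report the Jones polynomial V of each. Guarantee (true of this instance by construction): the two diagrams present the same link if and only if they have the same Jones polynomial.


equivalent: yes
V(D1) = -x^(-5/2) - x^(-1/2)  (w -3, c 13, <D> = A^-7 + A)
V(D2) = -x^(-5/2) - x^(-1/2)  [13 crossings, <D> = A^-7 + A, w = -3]
key observation: all 2 diagrams share one V(x), hence one class


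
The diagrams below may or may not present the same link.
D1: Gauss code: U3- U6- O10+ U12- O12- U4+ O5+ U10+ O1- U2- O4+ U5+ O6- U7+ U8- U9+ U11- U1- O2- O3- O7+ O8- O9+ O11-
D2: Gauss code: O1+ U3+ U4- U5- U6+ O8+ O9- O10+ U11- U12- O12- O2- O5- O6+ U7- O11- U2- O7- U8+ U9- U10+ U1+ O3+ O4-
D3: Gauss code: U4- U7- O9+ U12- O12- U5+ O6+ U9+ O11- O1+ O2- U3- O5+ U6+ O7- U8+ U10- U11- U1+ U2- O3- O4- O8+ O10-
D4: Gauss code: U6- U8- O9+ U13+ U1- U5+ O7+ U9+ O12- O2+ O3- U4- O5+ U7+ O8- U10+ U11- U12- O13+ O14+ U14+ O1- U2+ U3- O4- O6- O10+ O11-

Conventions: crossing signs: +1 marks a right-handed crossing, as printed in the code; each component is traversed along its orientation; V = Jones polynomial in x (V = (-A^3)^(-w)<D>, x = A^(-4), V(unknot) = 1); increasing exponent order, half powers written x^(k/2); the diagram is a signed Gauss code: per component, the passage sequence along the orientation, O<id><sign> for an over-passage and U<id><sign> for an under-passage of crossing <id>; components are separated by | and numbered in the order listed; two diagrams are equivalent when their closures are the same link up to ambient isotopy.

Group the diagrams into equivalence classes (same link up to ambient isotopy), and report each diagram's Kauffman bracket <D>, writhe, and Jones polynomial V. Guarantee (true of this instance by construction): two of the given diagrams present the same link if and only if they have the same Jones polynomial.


equivalence classes: {D1, D3, D4} | {D2}
D1 (bracket -A^-18 + 2A^-14 - 2A^-10 + 3A^-6 - 2A^-2 + 2A^2 - A^6; 12 crossings at w = -2): V = -x^-3 + 2x^-2 - 2x^-1 + 3 - 2x + 2x^2 - x^3
D2 (bracket A^-2 + A^6 - A^10; 12 crossings at w = -2): V = -x^-4 + x^-3 + x^-1
D3 (bracket -A^-18 + 2A^-14 - 2A^-10 + 3A^-6 - 2A^-2 + 2A^2 - A^6; 12 crossings at w = -2): V = -x^-3 + 2x^-2 - 2x^-1 + 3 - 2x + 2x^2 - x^3
V(D4) = -x^-3 + 2x^-2 - 2x^-1 + 3 - 2x + 2x^2 - x^3  (w 0, c 14, <D> = -A^-12 + 2A^-8 - 2A^-4 + 3 - 2A^4 + 2A^8 - A^12)
key observation: 2 classes among 4 diagrams; unequal V(x) rules out equality


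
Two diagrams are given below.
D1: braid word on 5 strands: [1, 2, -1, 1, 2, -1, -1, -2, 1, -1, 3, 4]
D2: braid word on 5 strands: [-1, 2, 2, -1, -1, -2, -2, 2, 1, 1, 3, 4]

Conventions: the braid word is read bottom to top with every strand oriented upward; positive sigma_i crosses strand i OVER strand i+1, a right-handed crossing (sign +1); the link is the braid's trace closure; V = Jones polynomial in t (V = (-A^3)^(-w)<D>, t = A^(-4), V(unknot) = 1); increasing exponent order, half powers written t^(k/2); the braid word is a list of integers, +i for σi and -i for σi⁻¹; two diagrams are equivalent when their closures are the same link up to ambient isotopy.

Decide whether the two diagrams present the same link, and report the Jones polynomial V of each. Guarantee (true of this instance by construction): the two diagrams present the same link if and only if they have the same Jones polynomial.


equivalent: yes
D1 (bracket A^-2 - A^2 + A^6 - A^10 + A^14; 12 crossings at w = +2): V = t^-2 - t^-1 + 1 - t + t^2
D2 (bracket A^-2 - A^2 + A^6 - A^10 + A^14; 12 crossings at w = +2): V = t^-2 - t^-1 + 1 - t + t^2
key observation: one V(t) for all 2 diagrams — one class (guaranteed)


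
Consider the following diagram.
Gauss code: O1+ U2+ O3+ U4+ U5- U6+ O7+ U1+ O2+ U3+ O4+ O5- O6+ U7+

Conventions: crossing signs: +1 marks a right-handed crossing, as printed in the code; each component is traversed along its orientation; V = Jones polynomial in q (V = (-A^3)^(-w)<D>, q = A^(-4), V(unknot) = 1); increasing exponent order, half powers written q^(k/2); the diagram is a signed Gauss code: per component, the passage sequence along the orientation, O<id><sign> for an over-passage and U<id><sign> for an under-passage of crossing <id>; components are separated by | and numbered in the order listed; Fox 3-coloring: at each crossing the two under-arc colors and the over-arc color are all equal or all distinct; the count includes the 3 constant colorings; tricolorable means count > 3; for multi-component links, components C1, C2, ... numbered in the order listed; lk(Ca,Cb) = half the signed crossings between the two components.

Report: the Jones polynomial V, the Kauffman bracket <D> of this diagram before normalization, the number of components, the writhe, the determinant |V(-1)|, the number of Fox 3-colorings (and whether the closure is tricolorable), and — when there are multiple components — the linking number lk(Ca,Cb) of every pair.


V(q) = q^2 + q^4 - q^5 + q^6 - q^7
bracket: A^-13 - A^-9 + A^-5 - A^-1 - A^7, w = +5
1 component, writhe +5, over 7 crossings
det 5, colorings 3 of 3^7 — not tricolorable
observation: |V(-1)| = 5: so not tricolorable, since 3 does not divide 5


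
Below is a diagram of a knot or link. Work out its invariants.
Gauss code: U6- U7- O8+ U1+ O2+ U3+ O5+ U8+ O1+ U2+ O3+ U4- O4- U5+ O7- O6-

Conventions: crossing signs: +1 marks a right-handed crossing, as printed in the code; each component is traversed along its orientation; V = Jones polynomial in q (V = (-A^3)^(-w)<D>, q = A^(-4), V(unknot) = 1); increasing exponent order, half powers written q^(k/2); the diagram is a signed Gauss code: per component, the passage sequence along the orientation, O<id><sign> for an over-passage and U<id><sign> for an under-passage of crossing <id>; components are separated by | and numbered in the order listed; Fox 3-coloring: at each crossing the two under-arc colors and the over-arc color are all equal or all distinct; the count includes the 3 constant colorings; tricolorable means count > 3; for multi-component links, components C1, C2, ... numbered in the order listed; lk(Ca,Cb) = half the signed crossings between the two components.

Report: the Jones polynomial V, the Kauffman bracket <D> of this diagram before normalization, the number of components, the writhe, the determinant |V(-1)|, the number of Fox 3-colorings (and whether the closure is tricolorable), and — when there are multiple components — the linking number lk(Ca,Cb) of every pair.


V = q^2 + q^4 - q^5 + q^6 - q^7
<D> = -A^-22 + A^-18 - A^-14 + A^-10 + A^-2 (w = +2)
1 component over 8 crossings, w = +2
3 Fox colorings among 3^8, |V(-1)| = 5: not tricolorable
why: det 5 = |V(-1)|; not divisible by 3, so not tricolorable


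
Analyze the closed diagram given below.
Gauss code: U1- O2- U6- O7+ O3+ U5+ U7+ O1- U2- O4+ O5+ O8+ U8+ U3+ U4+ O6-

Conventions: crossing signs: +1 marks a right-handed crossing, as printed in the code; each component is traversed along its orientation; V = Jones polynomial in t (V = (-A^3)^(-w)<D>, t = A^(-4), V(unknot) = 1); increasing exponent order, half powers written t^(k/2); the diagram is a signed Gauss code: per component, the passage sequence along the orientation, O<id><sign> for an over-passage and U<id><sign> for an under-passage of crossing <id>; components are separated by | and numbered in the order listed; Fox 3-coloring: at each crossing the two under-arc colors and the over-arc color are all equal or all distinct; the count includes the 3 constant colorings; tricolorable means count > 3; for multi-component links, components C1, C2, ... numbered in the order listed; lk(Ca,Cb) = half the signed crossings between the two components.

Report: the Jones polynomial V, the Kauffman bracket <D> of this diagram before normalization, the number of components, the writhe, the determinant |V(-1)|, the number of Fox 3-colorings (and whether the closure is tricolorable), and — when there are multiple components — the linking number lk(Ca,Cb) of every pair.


Jones polynomial: V(t) = -t^-3 + 2t^-2 - 2t^-1 + 3 - 2t + 2t^2 - t^3
<D> = -A^-6 + 2A^-2 - 2A^2 + 3A^6 - 2A^10 + 2A^14 - A^18; writhe +2
components 1, writhe +2 (8 crossings)
3-colorings: 3 of 3^8, det 13 — not tricolorable
note: |V(-1)| = 13: so not tricolorable, since 3 does not divide 13


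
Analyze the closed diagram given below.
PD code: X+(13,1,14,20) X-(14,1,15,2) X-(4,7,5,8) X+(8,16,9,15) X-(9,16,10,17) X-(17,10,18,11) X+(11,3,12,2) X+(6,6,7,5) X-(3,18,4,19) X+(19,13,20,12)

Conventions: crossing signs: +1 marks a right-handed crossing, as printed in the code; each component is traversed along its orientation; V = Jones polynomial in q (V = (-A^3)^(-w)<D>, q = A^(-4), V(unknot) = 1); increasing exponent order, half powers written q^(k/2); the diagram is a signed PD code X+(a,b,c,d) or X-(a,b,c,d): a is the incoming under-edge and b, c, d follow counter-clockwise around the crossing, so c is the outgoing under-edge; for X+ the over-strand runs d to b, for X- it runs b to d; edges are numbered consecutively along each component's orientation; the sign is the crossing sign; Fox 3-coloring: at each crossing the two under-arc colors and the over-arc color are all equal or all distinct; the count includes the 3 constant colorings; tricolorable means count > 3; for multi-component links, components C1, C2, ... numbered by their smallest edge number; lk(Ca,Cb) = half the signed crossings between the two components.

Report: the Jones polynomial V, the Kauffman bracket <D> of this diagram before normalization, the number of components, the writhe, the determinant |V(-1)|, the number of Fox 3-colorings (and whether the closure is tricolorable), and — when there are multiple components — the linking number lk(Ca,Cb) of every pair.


V(q) = q^-2 - q^-1 + 1 - q + q^2
bracket: A^-8 - A^-4 + 1 - A^4 + A^8, w = 0
1 component, writhe 0, over 10 crossings
det 5, colorings 3 of 3^10 — not tricolorable
observation: V spans 4 powers of q: at least 4 crossings in any diagram


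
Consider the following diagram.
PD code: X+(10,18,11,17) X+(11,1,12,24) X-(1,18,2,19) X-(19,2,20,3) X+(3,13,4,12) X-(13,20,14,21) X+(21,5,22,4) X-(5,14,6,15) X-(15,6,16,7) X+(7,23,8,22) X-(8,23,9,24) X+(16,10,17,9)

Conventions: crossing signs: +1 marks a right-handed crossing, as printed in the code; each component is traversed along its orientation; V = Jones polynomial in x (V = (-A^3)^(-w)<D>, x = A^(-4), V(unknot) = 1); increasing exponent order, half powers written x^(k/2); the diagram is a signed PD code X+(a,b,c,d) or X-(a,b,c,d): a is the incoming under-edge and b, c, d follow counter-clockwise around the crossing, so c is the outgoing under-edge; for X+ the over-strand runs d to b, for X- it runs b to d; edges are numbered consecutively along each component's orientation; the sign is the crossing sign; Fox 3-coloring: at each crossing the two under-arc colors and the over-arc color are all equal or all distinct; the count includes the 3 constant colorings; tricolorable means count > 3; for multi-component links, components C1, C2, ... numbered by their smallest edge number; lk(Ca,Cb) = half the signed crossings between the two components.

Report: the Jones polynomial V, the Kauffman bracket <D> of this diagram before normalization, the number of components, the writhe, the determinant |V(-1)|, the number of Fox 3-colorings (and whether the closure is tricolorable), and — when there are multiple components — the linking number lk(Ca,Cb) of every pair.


Jones polynomial: V(x) = -x^-3 + 2x^-2 - 2x^-1 + 3 - 2x + 2x^2 - x^3
<D> = -A^-12 + 2A^-8 - 2A^-4 + 3 - 2A^4 + 2A^8 - A^12; writhe 0
components 1, writhe 0 (12 crossings)
3-colorings: 3 of 3^12, det 13 — not tricolorable
note: w = 0 (over 12 crossings) is diagram-only; (-A^3)^(0) removes it from V


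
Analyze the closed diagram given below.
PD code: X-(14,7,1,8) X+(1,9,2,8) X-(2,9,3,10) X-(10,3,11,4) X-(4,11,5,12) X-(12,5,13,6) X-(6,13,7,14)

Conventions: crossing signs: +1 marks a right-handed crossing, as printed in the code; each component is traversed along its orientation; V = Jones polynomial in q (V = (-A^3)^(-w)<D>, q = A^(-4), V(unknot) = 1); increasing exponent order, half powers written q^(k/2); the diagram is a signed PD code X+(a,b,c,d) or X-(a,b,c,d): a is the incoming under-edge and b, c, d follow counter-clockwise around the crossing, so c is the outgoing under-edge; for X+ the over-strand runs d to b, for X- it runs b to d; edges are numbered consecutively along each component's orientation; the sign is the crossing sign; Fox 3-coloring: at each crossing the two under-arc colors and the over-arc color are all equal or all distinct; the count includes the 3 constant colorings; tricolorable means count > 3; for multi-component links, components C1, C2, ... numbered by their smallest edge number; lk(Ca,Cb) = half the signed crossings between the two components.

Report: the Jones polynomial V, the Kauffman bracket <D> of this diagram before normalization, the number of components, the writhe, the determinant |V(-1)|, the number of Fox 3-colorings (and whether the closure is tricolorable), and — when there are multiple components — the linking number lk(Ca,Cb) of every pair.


V(q) = -q^-7 + q^-6 - q^-5 + q^-4 + q^-2
bracket: -A^-7 - A + A^5 - A^9 + A^13, w = -5
1 component, writhe -5, over 7 crossings
det 5, colorings 3 of 3^7 — not tricolorable
observation: det 5 = |V(-1)|; not divisible by 3, so not tricolorable


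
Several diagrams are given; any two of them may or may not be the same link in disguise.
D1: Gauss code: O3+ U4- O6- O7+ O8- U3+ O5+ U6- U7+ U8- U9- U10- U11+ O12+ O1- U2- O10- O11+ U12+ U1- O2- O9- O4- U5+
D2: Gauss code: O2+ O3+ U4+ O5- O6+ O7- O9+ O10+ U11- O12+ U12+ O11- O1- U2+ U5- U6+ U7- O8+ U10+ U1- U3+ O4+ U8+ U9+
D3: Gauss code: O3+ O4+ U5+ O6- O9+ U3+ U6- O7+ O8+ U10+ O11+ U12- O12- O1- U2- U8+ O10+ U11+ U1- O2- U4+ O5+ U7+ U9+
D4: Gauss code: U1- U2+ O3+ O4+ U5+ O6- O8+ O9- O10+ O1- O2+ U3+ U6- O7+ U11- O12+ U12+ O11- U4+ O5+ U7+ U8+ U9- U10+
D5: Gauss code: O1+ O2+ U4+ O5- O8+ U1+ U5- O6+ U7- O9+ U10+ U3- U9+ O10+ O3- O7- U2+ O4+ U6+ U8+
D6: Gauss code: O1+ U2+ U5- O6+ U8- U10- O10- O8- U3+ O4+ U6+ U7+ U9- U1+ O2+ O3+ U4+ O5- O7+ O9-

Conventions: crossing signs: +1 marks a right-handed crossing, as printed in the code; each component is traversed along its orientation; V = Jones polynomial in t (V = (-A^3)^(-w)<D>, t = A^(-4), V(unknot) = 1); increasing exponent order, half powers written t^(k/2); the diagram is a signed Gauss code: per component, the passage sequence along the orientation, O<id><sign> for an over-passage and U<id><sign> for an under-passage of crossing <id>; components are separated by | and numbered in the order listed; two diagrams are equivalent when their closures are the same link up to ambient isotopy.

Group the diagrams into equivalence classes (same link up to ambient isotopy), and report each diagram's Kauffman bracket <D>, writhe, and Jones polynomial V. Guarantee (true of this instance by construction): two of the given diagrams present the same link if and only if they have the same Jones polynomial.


grouping into links: {D1} | {D2, D3, D4, D5, D6}
V(D1) = t^-2 - t^-1 + 1 - t + t^2  (w -2, c 12, <D> = A^-14 - A^-10 + A^-6 - A^-2 + A^2)
D2 (bracket -A^-12 + A^-8 - A^-4 + 2 - A^4 + A^8; 12 crossings at w = +4): V = t - t^2 + 2t^3 - t^4 + t^5 - t^6
V(D3) = t - t^2 + 2t^3 - t^4 + t^5 - t^6  [12 crossings, <D> = -A^-12 + A^-8 - A^-4 + 2 - A^4 + A^8, w = +4]
V(D4) = t - t^2 + 2t^3 - t^4 + t^5 - t^6  (w +4, c 12, <D> = -A^-12 + A^-8 - A^-4 + 2 - A^4 + A^8)
V(D5) = t - t^2 + 2t^3 - t^4 + t^5 - t^6  (w +4, c 10, <D> = -A^-12 + A^-8 - A^-4 + 2 - A^4 + A^8)
D6 (bracket -A^-18 + A^-14 - A^-10 + 2A^-6 - A^-2 + A^2; 10 crossings at w = +2): V = t - t^2 + 2t^3 - t^4 + t^5 - t^6
why: V(t) takes 2 values over 6 diagrams, fixing the grouping


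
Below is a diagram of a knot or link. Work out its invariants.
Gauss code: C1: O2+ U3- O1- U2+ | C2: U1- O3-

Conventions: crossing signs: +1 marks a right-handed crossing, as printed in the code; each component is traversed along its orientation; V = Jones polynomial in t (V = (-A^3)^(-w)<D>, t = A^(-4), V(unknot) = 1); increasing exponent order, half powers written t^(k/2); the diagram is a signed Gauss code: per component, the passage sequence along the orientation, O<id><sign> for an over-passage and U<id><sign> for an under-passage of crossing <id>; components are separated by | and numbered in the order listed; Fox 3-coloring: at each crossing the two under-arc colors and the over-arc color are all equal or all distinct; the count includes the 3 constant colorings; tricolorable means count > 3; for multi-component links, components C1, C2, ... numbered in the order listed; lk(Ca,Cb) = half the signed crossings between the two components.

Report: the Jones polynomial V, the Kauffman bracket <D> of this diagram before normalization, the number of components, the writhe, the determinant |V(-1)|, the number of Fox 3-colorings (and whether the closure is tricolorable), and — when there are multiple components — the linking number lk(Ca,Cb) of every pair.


Jones polynomial: V(t) = -t^(-5/2) - t^(-1/2)
<D> = A^-1 + A^7; writhe -1
components 2, writhe -1 (3 crossings)
linking number lk(C1,C2) = -1
3-colorings: 3 of 3^3, det 2 — not tricolorable
note: the 1 component pair carries total linking -1


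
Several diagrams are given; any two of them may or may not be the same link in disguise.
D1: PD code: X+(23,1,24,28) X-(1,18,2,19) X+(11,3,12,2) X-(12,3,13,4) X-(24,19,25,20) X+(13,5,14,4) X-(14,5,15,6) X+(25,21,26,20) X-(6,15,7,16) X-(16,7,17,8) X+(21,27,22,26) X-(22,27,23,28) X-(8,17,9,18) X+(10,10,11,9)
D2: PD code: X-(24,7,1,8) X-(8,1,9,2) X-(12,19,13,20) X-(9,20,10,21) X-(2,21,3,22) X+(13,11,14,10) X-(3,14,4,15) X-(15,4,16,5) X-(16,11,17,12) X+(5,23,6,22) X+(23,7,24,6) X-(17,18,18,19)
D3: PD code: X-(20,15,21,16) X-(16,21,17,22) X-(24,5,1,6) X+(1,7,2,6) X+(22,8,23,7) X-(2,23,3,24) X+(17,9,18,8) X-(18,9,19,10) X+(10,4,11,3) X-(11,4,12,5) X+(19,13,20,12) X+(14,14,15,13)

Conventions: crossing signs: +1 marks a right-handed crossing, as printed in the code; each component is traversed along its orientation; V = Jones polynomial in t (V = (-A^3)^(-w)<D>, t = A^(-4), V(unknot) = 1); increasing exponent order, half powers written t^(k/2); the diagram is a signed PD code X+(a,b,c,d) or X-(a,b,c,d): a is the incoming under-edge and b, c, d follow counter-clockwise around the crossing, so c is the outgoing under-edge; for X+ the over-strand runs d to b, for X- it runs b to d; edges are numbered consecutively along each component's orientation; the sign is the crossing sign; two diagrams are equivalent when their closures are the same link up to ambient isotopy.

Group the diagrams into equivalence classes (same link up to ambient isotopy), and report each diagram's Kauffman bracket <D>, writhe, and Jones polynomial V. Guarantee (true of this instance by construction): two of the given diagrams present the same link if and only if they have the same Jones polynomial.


equivalence classes: {D1} | {D2} | {D3}
D1 (bracket A^-2 + A^6 - A^10; 14 crossings at w = -2): V = -t^-4 + t^-3 + t^-1
V(D2) = -t^-6 + t^-5 - t^-4 + 2t^-3 - t^-2 + t^-1  (w -6, c 12, <D> = A^-14 - A^-10 + 2A^-6 - A^-2 + A^2 - A^6)
V(D3) = 1  [12 crossings, <D> = 1, w = 0]
key observation: 3 classes among 3 diagrams; unequal V(t) rules out equality


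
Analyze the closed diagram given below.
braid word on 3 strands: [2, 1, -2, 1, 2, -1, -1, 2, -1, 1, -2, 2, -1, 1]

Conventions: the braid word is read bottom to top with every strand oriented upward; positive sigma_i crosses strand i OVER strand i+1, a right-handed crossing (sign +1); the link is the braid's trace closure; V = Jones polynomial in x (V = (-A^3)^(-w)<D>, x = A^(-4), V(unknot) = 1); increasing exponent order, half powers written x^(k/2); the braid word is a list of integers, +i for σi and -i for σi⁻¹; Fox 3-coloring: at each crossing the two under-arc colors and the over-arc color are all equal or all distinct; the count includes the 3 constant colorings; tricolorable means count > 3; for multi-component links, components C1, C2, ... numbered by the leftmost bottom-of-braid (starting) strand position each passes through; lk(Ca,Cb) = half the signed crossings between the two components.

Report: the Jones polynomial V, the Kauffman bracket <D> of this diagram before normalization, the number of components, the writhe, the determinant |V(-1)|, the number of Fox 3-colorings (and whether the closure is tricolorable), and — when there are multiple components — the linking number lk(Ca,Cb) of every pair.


Jones polynomial: V(x) = -x^-1 + 2 - x + 2x^2 - x^3 + x^4 - x^5
<D> = -A^-14 + A^-10 - A^-6 + 2A^-2 - A^2 + 2A^6 - A^10; writhe +2
components 1, writhe +2 (14 crossings)
3-colorings: 9 of 3^14, det 9 — tricolorable
note: |V(-1)| = 9: so tricolorable, since 3 divides 9


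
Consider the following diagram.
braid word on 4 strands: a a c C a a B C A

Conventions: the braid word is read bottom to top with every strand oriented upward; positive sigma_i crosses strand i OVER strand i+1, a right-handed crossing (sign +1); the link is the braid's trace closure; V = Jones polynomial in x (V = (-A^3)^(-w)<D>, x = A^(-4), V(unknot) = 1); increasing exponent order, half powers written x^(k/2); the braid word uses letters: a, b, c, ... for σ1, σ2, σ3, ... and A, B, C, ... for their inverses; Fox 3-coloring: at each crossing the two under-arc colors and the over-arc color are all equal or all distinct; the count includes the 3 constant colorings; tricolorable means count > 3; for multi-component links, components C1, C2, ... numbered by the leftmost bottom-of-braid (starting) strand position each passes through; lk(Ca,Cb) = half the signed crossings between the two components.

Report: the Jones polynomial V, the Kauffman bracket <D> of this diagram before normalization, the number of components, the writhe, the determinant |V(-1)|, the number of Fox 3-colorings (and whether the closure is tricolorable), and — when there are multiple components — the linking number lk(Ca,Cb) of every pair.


V = x + x^3 - x^4
<D> = A^-13 - A^-9 - A^-1 (w = +1)
1 component over 9 crossings, w = +1
9 Fox colorings among 3^9, |V(-1)| = 3: tricolorable
why: the word shrinks to σ1 σ1 σ1 σ1 σ2⁻¹ σ3⁻¹ σ1⁻¹ after cancelling


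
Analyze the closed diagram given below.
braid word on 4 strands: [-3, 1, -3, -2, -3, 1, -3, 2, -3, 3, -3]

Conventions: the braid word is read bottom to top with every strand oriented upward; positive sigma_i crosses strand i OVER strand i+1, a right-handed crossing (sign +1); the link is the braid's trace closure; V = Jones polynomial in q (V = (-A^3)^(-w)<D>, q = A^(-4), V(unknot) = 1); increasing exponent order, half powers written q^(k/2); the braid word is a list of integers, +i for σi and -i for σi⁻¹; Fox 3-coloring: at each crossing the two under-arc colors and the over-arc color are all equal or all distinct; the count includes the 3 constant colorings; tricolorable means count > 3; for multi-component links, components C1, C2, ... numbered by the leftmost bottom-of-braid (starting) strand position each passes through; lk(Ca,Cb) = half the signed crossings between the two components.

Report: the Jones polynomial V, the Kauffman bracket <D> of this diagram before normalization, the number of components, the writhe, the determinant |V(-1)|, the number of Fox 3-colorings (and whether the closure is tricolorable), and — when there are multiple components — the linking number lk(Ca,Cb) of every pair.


V = -q^-6 + q^-5 - q^-4 + 2q^-3 - q^-2 + q^-1
<D> = -A^-5 + A^-1 - 2A^3 + A^7 - A^11 + A^15 (w = -3)
1 component over 11 crossings, w = -3
3 Fox colorings among 3^11, |V(-1)| = 7: not tricolorable
why: the span of V is 5, forcing >= 5 crossings in any diagram


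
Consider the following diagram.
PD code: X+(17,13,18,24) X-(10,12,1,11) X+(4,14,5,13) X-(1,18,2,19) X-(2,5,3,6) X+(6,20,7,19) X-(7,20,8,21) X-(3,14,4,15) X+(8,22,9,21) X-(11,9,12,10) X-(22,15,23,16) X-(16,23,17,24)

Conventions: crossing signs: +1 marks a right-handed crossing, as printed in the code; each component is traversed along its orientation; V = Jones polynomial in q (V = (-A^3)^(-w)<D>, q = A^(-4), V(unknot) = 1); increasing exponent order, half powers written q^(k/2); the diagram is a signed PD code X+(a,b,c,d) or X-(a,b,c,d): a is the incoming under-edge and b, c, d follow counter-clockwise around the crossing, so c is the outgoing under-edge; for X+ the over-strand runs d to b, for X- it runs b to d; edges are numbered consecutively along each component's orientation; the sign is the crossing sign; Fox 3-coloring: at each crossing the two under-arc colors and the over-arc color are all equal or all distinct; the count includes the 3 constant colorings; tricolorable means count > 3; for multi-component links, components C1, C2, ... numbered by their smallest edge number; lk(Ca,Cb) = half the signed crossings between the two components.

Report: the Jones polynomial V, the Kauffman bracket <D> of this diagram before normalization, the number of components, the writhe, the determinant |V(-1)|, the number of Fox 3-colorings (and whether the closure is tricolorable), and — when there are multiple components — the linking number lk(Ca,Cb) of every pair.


Jones polynomial: V(q) = q^-3 + q^-2 + q^-1 + 1
<D> = A^-12 + A^-8 + A^-4 + 1; writhe -4
components 3, writhe -4 (12 crossings)
linking number lk(C1,C2) = -1
lk(C1,C3): 0
lk(C2,C3) = 0
3-colorings: 9 of 3^12, det 0 — tricolorable
note: span 3 respects span(V) <= c + mu - 1 = 14 for this 3-component diagram


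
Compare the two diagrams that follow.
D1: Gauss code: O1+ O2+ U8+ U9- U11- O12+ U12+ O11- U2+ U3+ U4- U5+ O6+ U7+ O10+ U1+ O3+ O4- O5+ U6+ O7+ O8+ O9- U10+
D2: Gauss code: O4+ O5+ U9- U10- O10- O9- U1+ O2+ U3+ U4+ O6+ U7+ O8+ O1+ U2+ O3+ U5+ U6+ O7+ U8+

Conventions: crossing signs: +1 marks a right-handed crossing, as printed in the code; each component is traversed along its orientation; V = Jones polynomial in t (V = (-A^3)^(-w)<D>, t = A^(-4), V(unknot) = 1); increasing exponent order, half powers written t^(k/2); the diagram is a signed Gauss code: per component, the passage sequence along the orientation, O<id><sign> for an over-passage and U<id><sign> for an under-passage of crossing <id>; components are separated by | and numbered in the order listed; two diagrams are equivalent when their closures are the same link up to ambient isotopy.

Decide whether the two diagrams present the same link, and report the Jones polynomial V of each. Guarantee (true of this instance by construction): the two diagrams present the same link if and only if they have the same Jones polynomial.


equivalent: no
D1 (bracket -A^-10 + A^-6 - A^-2 + A^2 + A^10; 12 crossings at w = +6): V = t^2 + t^4 - t^5 + t^6 - t^7
V(D2) = t^3 + t^5 - t^6 + t^7 - t^8 + t^9 - t^10  (w +6, c 10, <D> = -A^-22 + A^-18 - A^-14 + A^-10 - A^-6 + A^-2 + A^6)
key observation: V(t) takes 2 values over 2 diagrams, fixing the grouping


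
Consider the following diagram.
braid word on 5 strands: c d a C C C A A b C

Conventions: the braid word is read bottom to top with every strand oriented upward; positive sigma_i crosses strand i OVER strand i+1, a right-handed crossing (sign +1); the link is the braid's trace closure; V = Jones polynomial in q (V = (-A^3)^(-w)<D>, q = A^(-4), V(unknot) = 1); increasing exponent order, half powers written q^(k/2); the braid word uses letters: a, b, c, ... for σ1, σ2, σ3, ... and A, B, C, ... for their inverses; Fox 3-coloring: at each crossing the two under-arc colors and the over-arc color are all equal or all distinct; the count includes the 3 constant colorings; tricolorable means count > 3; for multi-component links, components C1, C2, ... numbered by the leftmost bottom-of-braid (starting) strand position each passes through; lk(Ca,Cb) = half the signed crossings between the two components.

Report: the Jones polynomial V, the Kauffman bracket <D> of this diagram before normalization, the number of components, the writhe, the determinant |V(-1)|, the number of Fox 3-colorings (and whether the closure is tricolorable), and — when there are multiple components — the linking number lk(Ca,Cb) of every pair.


V(q) = -q^-4 + q^-3 + q^-1
bracket: A^-2 + A^6 - A^10, w = -2
1 component, writhe -2, over 10 crossings
det 3, colorings 9 of 3^10 — tricolorable
observation: V spans 3 powers of q: at least 3 crossings in any diagram


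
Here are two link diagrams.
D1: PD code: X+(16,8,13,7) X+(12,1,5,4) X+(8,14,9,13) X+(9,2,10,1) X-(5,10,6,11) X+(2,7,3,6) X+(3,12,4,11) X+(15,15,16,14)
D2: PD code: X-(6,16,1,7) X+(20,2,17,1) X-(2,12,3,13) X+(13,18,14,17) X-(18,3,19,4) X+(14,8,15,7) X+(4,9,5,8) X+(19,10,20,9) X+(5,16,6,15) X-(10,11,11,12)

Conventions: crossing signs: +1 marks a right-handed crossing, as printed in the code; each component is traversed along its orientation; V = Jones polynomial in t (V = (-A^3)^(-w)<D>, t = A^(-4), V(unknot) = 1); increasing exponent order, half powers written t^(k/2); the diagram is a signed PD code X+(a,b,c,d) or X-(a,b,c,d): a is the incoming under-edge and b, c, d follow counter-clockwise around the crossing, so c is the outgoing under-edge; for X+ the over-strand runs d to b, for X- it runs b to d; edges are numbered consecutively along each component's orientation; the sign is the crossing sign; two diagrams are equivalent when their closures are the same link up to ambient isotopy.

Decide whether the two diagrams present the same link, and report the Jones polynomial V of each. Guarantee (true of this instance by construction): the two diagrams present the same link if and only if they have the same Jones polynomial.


same link: no
V(D1) = t - t^2 + 2t^3 - t^4 + 2t^5 + t^7  [8 crossings, <D> = A^-10 + 2A^-2 - A^2 + 2A^6 - A^10 + A^14, w = +6]
V(D2) = 1 + t + t^2 + t^3  [10 crossings, <D> = A^-6 + A^-2 + A^2 + A^6, w = +2]
insight: comparing 2 Jones polynomials yields 2 groups


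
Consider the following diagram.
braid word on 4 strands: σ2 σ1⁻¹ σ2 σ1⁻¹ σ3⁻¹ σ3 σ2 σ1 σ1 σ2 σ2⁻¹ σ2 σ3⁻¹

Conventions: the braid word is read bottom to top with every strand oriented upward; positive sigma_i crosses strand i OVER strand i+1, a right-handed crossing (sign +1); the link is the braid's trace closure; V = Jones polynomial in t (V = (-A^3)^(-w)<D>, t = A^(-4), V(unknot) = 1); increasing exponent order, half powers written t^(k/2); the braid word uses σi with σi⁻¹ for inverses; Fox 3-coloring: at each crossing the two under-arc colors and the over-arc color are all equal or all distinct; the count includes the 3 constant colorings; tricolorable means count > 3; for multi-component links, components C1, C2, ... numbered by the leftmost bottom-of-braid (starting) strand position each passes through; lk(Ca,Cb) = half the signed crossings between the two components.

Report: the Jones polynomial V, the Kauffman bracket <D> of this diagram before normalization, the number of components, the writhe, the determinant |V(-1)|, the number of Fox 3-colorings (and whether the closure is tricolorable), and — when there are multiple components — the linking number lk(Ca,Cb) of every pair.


V(t) = 2t - 2t^2 + 3t^3 - 3t^4 + 2t^5 - 2t^6 + t^7
bracket: -A^-19 + 2A^-15 - 2A^-11 + 3A^-7 - 3A^-3 + 2A - 2A^5, w = +3
1 component, writhe +3, over 13 crossings
det 15, colorings 9 of 3^13 — tricolorable
observation: V spans 6 powers of t: at least 6 crossings in any diagram


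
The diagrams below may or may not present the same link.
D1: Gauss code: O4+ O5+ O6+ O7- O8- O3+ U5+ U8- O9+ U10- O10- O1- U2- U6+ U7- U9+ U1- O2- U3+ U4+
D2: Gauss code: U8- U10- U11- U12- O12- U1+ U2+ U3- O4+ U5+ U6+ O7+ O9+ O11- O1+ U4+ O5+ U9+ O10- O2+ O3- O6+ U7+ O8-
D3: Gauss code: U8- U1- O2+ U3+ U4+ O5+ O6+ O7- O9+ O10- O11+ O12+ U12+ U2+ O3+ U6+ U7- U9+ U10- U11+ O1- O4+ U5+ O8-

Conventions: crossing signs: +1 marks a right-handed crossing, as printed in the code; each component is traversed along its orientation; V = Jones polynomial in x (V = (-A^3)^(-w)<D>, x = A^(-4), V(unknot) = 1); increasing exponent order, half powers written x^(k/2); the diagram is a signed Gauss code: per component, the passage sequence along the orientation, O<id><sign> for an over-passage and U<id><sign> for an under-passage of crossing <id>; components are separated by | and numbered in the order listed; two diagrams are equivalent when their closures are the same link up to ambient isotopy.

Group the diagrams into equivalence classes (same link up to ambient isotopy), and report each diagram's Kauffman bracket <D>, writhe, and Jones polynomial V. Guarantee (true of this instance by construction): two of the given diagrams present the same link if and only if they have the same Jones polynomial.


classes: {D1} | {D2, D3}
V(D1) = 1  [10 crossings, <D> = 1, w = 0]
V(D2) = x - x^2 + 2x^3 - x^4 + x^5 - x^6  (w +2, c 12, <D> = -A^-18 + A^-14 - A^-10 + 2A^-6 - A^-2 + A^2)
V(D3) = x - x^2 + 2x^3 - x^4 + x^5 - x^6  (w +4, c 12, <D> = -A^-12 + A^-8 - A^-4 + 2 - A^4 + A^8)
insight: 2 values of V(x) split the 3 diagrams
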